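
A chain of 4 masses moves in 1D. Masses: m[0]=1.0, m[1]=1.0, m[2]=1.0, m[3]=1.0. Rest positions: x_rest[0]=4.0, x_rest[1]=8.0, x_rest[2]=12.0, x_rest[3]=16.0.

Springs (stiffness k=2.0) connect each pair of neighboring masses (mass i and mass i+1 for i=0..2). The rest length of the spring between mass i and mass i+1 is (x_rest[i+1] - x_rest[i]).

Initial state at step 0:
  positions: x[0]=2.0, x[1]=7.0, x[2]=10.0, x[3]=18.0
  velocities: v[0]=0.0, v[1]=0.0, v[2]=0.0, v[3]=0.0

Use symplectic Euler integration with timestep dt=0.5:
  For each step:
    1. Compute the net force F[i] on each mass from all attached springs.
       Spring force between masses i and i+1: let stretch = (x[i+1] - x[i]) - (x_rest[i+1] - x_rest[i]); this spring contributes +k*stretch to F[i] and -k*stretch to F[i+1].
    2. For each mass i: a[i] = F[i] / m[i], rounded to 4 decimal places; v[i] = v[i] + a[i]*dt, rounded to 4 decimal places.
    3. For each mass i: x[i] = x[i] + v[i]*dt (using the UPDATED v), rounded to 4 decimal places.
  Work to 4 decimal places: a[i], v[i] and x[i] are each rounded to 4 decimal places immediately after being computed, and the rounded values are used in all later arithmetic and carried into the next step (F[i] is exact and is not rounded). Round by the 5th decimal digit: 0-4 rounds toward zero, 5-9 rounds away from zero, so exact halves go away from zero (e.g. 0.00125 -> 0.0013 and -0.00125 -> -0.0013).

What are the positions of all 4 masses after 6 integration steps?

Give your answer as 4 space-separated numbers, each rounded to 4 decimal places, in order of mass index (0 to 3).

Answer: 6.0625 5.6250 11.3750 13.9375

Derivation:
Step 0: x=[2.0000 7.0000 10.0000 18.0000] v=[0.0000 0.0000 0.0000 0.0000]
Step 1: x=[2.5000 6.0000 12.5000 16.0000] v=[1.0000 -2.0000 5.0000 -4.0000]
Step 2: x=[2.7500 6.5000 13.5000 14.2500] v=[0.5000 1.0000 2.0000 -3.5000]
Step 3: x=[2.8750 8.6250 11.3750 14.1250] v=[0.2500 4.2500 -4.2500 -0.2500]
Step 4: x=[3.8750 9.2500 9.2500 14.6250] v=[2.0000 1.2500 -4.2500 1.0000]
Step 5: x=[5.5625 7.1875 9.8125 14.4375] v=[3.3750 -4.1250 1.1250 -0.3750]
Step 6: x=[6.0625 5.6250 11.3750 13.9375] v=[1.0000 -3.1250 3.1250 -1.0000]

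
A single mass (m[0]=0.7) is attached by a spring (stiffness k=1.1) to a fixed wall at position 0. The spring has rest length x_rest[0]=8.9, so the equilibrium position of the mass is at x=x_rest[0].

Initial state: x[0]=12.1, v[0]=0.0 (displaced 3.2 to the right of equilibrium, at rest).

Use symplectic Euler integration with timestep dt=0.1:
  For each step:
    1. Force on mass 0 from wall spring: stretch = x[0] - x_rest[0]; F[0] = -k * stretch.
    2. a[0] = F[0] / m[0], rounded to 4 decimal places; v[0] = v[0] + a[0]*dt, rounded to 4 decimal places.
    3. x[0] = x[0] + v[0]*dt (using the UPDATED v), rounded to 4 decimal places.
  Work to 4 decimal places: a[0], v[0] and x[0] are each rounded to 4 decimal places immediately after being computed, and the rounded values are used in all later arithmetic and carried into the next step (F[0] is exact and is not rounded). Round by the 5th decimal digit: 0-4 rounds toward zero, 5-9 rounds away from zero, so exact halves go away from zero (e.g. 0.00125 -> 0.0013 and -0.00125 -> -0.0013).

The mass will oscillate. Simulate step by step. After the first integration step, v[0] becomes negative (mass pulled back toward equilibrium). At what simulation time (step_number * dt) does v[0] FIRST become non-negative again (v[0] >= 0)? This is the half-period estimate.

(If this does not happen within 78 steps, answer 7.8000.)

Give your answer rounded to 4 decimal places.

Answer: 2.6000

Derivation:
Step 0: x=[12.1000] v=[0.0000]
Step 1: x=[12.0497] v=[-0.5029]
Step 2: x=[11.9499] v=[-0.9979]
Step 3: x=[11.8022] v=[-1.4772]
Step 4: x=[11.6089] v=[-1.9333]
Step 5: x=[11.3730] v=[-2.3590]
Step 6: x=[11.0982] v=[-2.7476]
Step 7: x=[10.7889] v=[-3.0930]
Step 8: x=[10.4499] v=[-3.3898]
Step 9: x=[10.0866] v=[-3.6334]
Step 10: x=[9.7046] v=[-3.8199]
Step 11: x=[9.3100] v=[-3.9463]
Step 12: x=[8.9089] v=[-4.0107]
Step 13: x=[8.5077] v=[-4.0121]
Step 14: x=[8.1127] v=[-3.9505]
Step 15: x=[7.7300] v=[-3.8268]
Step 16: x=[7.3657] v=[-3.6429]
Step 17: x=[7.0255] v=[-3.4018]
Step 18: x=[6.7148] v=[-3.1072]
Step 19: x=[6.4384] v=[-2.7638]
Step 20: x=[6.2007] v=[-2.3770]
Step 21: x=[6.0054] v=[-1.9528]
Step 22: x=[5.8556] v=[-1.4979]
Step 23: x=[5.7537] v=[-1.0195]
Step 24: x=[5.7012] v=[-0.5251]
Step 25: x=[5.6990] v=[-0.0224]
Step 26: x=[5.7471] v=[0.4806]
First v>=0 after going negative at step 26, time=2.6000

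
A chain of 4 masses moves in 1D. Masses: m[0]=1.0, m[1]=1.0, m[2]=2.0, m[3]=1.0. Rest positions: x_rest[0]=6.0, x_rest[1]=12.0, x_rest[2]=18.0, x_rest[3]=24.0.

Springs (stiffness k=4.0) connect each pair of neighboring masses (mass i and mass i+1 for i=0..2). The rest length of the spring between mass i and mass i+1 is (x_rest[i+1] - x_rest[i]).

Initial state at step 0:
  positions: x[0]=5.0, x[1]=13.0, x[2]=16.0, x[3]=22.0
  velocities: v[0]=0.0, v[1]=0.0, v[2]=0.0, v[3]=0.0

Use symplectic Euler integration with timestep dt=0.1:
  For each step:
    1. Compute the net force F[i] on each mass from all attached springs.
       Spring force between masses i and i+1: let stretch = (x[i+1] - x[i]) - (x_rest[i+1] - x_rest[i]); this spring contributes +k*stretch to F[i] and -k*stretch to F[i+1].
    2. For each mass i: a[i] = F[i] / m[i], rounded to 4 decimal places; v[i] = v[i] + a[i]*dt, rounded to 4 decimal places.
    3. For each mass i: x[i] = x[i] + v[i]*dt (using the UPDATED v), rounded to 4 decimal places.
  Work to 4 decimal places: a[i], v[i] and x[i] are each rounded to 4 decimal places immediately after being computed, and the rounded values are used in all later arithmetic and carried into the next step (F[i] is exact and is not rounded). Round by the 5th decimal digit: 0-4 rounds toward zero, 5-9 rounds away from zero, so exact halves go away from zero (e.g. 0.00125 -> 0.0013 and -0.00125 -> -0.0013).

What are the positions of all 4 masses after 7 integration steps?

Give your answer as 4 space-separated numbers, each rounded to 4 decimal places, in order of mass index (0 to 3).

Step 0: x=[5.0000 13.0000 16.0000 22.0000] v=[0.0000 0.0000 0.0000 0.0000]
Step 1: x=[5.0800 12.8000 16.0600 22.0000] v=[0.8000 -2.0000 0.6000 0.0000]
Step 2: x=[5.2288 12.4216 16.1736 22.0024] v=[1.4880 -3.7840 1.1360 0.0240]
Step 3: x=[5.4253 11.9056 16.3287 22.0117] v=[1.9651 -5.1603 1.5514 0.0925]
Step 4: x=[5.6410 11.3073 16.5090 22.0336] v=[2.1572 -5.9832 1.8034 0.2193]
Step 5: x=[5.8434 10.6904 16.6958 22.0746] v=[2.0237 -6.1690 1.8680 0.4095]
Step 6: x=[5.9997 10.1198 16.8701 22.1404] v=[1.5625 -5.7056 1.7427 0.6580]
Step 7: x=[6.0808 9.6545 17.0148 22.2354] v=[0.8105 -4.6535 1.4467 0.9499]

Answer: 6.0808 9.6545 17.0148 22.2354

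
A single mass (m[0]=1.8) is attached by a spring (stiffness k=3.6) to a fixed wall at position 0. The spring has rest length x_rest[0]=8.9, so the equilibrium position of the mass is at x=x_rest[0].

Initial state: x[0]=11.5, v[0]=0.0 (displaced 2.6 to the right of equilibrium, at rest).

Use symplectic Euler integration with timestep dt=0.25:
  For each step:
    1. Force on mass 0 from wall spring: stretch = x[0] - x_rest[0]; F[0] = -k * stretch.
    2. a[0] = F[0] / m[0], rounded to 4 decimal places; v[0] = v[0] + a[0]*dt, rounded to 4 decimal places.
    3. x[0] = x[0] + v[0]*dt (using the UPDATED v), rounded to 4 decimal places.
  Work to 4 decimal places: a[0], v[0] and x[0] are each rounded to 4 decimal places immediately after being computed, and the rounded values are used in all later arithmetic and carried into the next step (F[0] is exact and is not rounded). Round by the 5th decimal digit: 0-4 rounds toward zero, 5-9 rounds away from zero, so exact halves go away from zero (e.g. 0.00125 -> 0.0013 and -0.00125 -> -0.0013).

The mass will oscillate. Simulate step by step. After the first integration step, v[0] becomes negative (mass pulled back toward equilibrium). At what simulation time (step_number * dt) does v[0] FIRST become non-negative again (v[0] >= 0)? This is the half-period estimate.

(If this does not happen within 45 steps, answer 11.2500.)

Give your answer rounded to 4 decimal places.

Answer: 2.2500

Derivation:
Step 0: x=[11.5000] v=[0.0000]
Step 1: x=[11.1750] v=[-1.3000]
Step 2: x=[10.5656] v=[-2.4375]
Step 3: x=[9.7480] v=[-3.2703]
Step 4: x=[8.8244] v=[-3.6943]
Step 5: x=[7.9103] v=[-3.6565]
Step 6: x=[7.1199] v=[-3.1617]
Step 7: x=[6.5520] v=[-2.2717]
Step 8: x=[6.2776] v=[-1.0977]
Step 9: x=[6.3310] v=[0.2135]
First v>=0 after going negative at step 9, time=2.2500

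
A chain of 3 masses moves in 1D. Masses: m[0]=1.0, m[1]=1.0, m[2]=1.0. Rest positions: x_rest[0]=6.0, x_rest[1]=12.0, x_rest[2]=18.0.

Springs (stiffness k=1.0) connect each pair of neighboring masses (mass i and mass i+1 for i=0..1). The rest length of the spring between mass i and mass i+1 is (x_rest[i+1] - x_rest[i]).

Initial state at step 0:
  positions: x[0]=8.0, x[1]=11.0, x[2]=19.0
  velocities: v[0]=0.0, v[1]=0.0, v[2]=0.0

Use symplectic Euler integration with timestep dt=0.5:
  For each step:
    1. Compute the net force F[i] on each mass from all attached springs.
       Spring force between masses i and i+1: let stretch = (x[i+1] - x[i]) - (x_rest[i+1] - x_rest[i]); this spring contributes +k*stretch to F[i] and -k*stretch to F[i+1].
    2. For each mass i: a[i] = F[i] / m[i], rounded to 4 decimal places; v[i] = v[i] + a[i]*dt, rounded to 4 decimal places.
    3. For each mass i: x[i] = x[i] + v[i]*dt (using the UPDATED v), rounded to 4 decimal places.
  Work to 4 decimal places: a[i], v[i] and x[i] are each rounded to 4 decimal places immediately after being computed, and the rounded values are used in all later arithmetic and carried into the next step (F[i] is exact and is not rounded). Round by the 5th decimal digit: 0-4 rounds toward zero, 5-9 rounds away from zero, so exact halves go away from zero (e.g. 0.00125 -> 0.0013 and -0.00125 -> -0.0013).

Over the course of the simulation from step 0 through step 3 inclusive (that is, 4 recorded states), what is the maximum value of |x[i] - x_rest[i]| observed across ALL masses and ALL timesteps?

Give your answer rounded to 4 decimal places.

Answer: 2.5157

Derivation:
Step 0: x=[8.0000 11.0000 19.0000] v=[0.0000 0.0000 0.0000]
Step 1: x=[7.2500 12.2500 18.5000] v=[-1.5000 2.5000 -1.0000]
Step 2: x=[6.2500 13.8125 17.9375] v=[-2.0000 3.1250 -1.1250]
Step 3: x=[5.6406 14.5157 17.8438] v=[-1.2188 1.4063 -0.1875]
Max displacement = 2.5157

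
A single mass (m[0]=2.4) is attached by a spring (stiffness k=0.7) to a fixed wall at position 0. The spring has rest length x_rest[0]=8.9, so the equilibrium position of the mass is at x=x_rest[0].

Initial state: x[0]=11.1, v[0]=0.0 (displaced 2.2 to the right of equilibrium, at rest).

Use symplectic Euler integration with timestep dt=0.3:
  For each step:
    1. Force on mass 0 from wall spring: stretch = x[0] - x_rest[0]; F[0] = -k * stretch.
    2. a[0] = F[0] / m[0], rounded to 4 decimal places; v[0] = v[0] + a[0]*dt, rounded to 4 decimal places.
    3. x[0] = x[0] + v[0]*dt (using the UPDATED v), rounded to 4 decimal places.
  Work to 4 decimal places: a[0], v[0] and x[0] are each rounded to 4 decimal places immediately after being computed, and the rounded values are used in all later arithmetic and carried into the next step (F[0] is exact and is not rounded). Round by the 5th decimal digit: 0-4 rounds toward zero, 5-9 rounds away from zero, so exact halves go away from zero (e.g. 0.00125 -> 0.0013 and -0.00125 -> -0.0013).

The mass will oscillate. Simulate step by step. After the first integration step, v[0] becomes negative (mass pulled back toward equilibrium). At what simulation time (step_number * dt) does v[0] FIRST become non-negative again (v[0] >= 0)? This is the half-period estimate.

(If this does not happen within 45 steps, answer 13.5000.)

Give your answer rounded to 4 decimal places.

Step 0: x=[11.1000] v=[0.0000]
Step 1: x=[11.0423] v=[-0.1925]
Step 2: x=[10.9283] v=[-0.3799]
Step 3: x=[10.7611] v=[-0.5574]
Step 4: x=[10.5450] v=[-0.7202]
Step 5: x=[10.2858] v=[-0.8641]
Step 6: x=[9.9902] v=[-0.9854]
Step 7: x=[9.6660] v=[-1.0808]
Step 8: x=[9.3217] v=[-1.1478]
Step 9: x=[8.9663] v=[-1.1847]
Step 10: x=[8.6092] v=[-1.1905]
Step 11: x=[8.2597] v=[-1.1651]
Step 12: x=[7.9270] v=[-1.1091]
Step 13: x=[7.6198] v=[-1.0240]
Step 14: x=[7.3462] v=[-0.9120]
Step 15: x=[7.1134] v=[-0.7760]
Step 16: x=[6.9275] v=[-0.6197]
Step 17: x=[6.7934] v=[-0.4471]
Step 18: x=[6.7146] v=[-0.2628]
Step 19: x=[6.6931] v=[-0.0716]
Step 20: x=[6.7296] v=[0.1215]
First v>=0 after going negative at step 20, time=6.0000

Answer: 6.0000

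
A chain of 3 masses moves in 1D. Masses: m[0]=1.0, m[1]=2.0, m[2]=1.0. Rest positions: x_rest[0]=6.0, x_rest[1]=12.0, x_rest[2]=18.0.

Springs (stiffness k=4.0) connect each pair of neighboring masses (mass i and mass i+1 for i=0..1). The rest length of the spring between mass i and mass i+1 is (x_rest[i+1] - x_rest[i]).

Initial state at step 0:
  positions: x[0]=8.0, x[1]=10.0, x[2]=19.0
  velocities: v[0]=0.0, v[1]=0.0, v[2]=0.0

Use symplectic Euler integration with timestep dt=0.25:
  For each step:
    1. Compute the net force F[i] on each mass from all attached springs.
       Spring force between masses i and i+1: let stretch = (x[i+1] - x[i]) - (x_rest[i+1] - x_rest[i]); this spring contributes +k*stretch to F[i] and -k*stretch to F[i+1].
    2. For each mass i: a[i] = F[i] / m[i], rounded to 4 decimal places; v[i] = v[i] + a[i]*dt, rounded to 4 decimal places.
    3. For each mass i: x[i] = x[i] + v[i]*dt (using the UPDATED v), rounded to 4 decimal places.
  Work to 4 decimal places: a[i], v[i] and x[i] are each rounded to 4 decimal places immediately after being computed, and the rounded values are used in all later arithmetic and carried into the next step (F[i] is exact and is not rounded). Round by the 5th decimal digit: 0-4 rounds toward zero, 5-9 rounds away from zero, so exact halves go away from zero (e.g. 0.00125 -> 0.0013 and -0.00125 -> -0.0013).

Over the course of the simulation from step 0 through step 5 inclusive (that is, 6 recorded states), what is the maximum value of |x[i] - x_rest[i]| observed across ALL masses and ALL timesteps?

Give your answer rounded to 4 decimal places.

Answer: 2.4433

Derivation:
Step 0: x=[8.0000 10.0000 19.0000] v=[0.0000 0.0000 0.0000]
Step 1: x=[7.0000 10.8750 18.2500] v=[-4.0000 3.5000 -3.0000]
Step 2: x=[5.4688 12.1875 17.1563] v=[-6.1250 5.2500 -4.3750]
Step 3: x=[4.1172 13.2813 16.3204] v=[-5.4063 4.3751 -3.3438]
Step 4: x=[3.5567 13.6095 16.2247] v=[-2.2422 1.3126 -0.3829]
Step 5: x=[4.0094 13.0080 16.9752] v=[1.8106 -2.4062 3.0019]
Max displacement = 2.4433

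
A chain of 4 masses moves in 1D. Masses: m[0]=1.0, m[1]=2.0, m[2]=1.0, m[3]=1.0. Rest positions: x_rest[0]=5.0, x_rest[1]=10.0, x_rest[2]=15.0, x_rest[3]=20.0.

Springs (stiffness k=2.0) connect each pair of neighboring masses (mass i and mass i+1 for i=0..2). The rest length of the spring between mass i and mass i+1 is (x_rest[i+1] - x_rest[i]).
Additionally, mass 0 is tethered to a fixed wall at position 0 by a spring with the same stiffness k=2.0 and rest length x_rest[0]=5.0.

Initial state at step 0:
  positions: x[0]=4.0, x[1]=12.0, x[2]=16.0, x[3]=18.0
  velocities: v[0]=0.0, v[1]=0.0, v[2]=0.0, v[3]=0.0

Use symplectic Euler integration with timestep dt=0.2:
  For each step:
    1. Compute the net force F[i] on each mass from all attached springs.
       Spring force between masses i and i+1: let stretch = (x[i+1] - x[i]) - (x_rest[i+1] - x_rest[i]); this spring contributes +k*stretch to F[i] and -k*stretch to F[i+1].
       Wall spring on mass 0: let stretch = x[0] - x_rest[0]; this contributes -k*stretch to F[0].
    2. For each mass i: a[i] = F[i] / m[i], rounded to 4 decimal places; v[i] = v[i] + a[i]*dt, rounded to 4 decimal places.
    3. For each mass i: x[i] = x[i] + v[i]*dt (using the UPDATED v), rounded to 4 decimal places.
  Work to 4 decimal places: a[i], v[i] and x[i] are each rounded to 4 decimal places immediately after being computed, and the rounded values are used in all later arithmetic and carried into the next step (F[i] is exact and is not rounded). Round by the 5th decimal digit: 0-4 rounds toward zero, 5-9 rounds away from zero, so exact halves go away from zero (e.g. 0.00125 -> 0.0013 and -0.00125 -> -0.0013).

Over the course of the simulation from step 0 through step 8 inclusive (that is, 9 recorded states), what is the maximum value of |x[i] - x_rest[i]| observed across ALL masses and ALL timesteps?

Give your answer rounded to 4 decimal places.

Step 0: x=[4.0000 12.0000 16.0000 18.0000] v=[0.0000 0.0000 0.0000 0.0000]
Step 1: x=[4.3200 11.8400 15.8400 18.2400] v=[1.6000 -0.8000 -0.8000 1.2000]
Step 2: x=[4.8960 11.5392 15.5520 18.6880] v=[2.8800 -1.5040 -1.4400 2.2400]
Step 3: x=[5.6118 11.1332 15.1939 19.2851] v=[3.5789 -2.0301 -1.7907 2.9856]
Step 4: x=[6.3203 10.6688 14.8382 19.9549] v=[3.5427 -2.3222 -1.7785 3.3491]
Step 5: x=[6.8711 10.1972 14.5583 20.6154] v=[2.7540 -2.3580 -1.3996 3.3024]
Step 6: x=[7.1383 9.7670 14.4141 21.1913] v=[1.3360 -2.1510 -0.7212 2.8796]
Step 7: x=[7.0447 9.4175 14.4403 21.6250] v=[-0.4678 -1.7473 0.1308 2.1687]
Step 8: x=[6.5774 9.1740 14.6394 21.8840] v=[-2.3366 -1.2173 0.9956 1.2948]
Max displacement = 2.1383

Answer: 2.1383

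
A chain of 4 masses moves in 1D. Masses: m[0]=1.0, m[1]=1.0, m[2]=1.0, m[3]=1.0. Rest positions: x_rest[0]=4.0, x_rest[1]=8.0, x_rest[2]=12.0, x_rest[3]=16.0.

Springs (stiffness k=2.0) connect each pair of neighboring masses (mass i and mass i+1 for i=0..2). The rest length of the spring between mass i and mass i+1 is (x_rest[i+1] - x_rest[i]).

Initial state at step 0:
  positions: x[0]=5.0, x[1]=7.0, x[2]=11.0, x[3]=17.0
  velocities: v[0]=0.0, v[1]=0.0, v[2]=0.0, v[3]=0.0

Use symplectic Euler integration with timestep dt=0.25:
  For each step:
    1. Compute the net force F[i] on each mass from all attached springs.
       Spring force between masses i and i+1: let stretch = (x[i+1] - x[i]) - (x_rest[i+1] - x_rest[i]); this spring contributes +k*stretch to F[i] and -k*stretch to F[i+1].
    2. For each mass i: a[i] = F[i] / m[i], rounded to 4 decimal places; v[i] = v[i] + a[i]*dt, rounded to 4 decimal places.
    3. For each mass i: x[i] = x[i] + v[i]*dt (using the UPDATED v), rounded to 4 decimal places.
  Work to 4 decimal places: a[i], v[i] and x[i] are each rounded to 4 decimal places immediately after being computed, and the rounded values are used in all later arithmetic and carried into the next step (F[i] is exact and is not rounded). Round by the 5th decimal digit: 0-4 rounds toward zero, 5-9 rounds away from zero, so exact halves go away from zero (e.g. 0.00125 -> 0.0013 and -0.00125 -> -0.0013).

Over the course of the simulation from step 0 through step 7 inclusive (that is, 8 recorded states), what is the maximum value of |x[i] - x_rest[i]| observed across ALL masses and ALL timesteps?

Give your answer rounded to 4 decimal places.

Answer: 1.0223

Derivation:
Step 0: x=[5.0000 7.0000 11.0000 17.0000] v=[0.0000 0.0000 0.0000 0.0000]
Step 1: x=[4.7500 7.2500 11.2500 16.7500] v=[-1.0000 1.0000 1.0000 -1.0000]
Step 2: x=[4.3125 7.6875 11.6875 16.3125] v=[-1.7500 1.7500 1.7500 -1.7500]
Step 3: x=[3.7969 8.2031 12.2031 15.7969] v=[-2.0625 2.0625 2.0625 -2.0625]
Step 4: x=[3.3321 8.6680 12.6680 15.3321] v=[-1.8594 1.8594 1.8594 -1.8594]
Step 5: x=[3.0342 8.9659 12.9659 15.0342] v=[-1.1915 1.1915 1.1915 -1.1915]
Step 6: x=[2.9778 9.0223 13.0223 14.9778] v=[-0.2257 0.2257 0.2257 -0.2257]
Step 7: x=[3.1770 8.8232 12.8232 15.1770] v=[0.7966 -0.7966 -0.7966 0.7966]
Max displacement = 1.0223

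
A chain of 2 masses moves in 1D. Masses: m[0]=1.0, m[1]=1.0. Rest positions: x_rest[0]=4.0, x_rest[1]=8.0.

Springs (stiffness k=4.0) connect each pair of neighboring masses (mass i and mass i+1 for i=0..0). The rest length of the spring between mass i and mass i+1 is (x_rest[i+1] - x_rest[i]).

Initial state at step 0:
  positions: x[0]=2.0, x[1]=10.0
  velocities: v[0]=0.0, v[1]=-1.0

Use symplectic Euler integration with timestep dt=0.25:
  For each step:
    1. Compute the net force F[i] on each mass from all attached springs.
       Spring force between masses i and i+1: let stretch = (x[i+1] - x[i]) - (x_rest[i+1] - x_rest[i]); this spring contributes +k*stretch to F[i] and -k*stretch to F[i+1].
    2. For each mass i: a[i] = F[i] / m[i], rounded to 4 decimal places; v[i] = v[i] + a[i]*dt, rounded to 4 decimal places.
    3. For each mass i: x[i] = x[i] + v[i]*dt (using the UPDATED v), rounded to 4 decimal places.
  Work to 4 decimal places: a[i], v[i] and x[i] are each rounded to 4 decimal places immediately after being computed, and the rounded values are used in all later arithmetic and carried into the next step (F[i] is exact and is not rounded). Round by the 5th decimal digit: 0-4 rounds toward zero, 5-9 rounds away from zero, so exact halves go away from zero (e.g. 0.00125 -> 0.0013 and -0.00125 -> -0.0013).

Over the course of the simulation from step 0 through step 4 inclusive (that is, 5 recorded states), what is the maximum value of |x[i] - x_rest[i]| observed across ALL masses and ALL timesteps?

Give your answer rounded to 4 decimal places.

Answer: 2.6718

Derivation:
Step 0: x=[2.0000 10.0000] v=[0.0000 -1.0000]
Step 1: x=[3.0000 8.7500] v=[4.0000 -5.0000]
Step 2: x=[4.4375 7.0625] v=[5.7500 -6.7500]
Step 3: x=[5.5313 5.7188] v=[4.3750 -5.3750]
Step 4: x=[5.6719 5.3282] v=[0.5625 -1.5625]
Max displacement = 2.6718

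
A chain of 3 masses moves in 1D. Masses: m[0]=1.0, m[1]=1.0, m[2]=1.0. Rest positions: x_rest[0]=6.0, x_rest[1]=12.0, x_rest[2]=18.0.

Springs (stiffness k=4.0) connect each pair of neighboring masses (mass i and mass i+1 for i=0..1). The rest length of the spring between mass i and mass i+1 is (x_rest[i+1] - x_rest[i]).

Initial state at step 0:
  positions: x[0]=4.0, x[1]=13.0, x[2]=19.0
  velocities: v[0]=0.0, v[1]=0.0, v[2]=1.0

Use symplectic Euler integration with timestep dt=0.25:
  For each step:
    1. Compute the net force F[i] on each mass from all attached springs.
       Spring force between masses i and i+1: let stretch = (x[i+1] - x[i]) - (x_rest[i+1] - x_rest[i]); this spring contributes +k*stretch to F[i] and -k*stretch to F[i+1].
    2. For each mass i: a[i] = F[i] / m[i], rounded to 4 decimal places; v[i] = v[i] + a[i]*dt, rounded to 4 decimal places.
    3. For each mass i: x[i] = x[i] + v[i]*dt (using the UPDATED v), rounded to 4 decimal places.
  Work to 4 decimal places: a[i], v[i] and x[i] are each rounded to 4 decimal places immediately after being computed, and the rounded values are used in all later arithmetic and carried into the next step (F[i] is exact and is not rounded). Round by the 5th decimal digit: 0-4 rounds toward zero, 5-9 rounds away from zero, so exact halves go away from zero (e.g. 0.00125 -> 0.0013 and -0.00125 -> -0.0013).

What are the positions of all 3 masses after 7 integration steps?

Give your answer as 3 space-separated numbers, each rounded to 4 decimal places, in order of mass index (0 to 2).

Step 0: x=[4.0000 13.0000 19.0000] v=[0.0000 0.0000 1.0000]
Step 1: x=[4.7500 12.2500 19.2500] v=[3.0000 -3.0000 1.0000]
Step 2: x=[5.8750 11.3750 19.2500] v=[4.5000 -3.5000 0.0000]
Step 3: x=[6.8750 11.0938 18.7813] v=[4.0000 -1.1250 -1.8750]
Step 4: x=[7.4297 11.6797 17.8907] v=[2.2188 2.3437 -3.5625]
Step 5: x=[7.5469 12.7559 16.9473] v=[0.4688 4.3047 -3.7735]
Step 6: x=[7.4664 13.5777 16.4561] v=[-0.3222 3.2871 -1.9649]
Step 7: x=[7.4137 13.5913 16.7453] v=[-0.2109 0.0542 1.1567]

Answer: 7.4137 13.5913 16.7453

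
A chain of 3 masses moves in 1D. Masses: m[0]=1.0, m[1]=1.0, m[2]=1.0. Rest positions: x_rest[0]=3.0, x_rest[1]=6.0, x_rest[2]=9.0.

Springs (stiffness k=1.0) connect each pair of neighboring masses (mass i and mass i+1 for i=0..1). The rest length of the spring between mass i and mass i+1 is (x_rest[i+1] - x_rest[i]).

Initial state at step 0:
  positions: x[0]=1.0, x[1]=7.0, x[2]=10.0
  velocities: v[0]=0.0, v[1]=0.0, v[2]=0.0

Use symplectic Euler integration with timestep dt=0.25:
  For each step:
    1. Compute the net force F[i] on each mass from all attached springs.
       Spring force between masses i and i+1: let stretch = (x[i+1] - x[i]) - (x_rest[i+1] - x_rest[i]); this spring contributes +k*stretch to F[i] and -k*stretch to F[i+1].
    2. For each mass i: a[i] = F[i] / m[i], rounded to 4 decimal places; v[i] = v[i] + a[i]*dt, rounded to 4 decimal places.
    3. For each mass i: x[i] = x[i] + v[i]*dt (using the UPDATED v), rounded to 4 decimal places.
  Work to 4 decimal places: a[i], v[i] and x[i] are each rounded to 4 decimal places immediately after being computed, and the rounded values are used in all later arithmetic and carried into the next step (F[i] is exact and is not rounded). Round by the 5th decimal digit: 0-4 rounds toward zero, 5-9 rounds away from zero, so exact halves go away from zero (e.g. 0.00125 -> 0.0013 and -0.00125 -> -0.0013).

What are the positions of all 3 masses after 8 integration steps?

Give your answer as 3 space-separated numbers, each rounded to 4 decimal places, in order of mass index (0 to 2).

Answer: 4.2347 5.1369 8.6289

Derivation:
Step 0: x=[1.0000 7.0000 10.0000] v=[0.0000 0.0000 0.0000]
Step 1: x=[1.1875 6.8125 10.0000] v=[0.7500 -0.7500 0.0000]
Step 2: x=[1.5391 6.4727 9.9883] v=[1.4063 -1.3594 -0.0469]
Step 3: x=[2.0115 6.0442 9.9444] v=[1.8897 -1.7139 -0.1758]
Step 4: x=[2.5485 5.6075 9.8442] v=[2.1479 -1.7470 -0.4009]
Step 5: x=[3.0892 5.2444 9.6667] v=[2.1627 -1.4526 -0.7101]
Step 6: x=[3.5771 5.0230 9.4003] v=[1.9515 -0.8858 -1.0657]
Step 7: x=[3.9679 4.9848 9.0478] v=[1.5630 -0.1530 -1.4100]
Step 8: x=[4.2347 5.1369 8.6289] v=[1.0672 0.6085 -1.6758]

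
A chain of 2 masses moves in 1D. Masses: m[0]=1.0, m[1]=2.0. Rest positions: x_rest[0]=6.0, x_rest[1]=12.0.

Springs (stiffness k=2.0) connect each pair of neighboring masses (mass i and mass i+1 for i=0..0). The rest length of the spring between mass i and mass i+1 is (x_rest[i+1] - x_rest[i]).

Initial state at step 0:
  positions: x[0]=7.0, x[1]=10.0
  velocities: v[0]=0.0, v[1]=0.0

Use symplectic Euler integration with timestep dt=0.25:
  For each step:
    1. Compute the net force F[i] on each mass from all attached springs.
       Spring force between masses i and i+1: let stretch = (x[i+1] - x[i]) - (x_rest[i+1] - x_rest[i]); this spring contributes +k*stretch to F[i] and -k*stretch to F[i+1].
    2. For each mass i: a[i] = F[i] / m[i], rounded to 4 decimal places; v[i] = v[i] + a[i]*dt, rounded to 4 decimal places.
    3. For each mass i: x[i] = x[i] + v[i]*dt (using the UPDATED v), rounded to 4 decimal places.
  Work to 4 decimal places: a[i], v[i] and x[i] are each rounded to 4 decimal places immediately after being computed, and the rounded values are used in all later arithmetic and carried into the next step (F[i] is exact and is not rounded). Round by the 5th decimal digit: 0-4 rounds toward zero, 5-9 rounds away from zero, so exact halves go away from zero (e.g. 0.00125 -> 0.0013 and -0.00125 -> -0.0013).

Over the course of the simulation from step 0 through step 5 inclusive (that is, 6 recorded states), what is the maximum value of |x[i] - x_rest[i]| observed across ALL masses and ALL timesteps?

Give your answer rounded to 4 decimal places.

Step 0: x=[7.0000 10.0000] v=[0.0000 0.0000]
Step 1: x=[6.6250 10.1875] v=[-1.5000 0.7500]
Step 2: x=[5.9453 10.5274] v=[-2.7188 1.3594]
Step 3: x=[5.0884 10.9559] v=[-3.4278 1.7139]
Step 4: x=[4.2149 11.3927] v=[-3.4941 1.7470]
Step 5: x=[3.4886 11.7559] v=[-2.9052 1.4526]
Max displacement = 2.5114

Answer: 2.5114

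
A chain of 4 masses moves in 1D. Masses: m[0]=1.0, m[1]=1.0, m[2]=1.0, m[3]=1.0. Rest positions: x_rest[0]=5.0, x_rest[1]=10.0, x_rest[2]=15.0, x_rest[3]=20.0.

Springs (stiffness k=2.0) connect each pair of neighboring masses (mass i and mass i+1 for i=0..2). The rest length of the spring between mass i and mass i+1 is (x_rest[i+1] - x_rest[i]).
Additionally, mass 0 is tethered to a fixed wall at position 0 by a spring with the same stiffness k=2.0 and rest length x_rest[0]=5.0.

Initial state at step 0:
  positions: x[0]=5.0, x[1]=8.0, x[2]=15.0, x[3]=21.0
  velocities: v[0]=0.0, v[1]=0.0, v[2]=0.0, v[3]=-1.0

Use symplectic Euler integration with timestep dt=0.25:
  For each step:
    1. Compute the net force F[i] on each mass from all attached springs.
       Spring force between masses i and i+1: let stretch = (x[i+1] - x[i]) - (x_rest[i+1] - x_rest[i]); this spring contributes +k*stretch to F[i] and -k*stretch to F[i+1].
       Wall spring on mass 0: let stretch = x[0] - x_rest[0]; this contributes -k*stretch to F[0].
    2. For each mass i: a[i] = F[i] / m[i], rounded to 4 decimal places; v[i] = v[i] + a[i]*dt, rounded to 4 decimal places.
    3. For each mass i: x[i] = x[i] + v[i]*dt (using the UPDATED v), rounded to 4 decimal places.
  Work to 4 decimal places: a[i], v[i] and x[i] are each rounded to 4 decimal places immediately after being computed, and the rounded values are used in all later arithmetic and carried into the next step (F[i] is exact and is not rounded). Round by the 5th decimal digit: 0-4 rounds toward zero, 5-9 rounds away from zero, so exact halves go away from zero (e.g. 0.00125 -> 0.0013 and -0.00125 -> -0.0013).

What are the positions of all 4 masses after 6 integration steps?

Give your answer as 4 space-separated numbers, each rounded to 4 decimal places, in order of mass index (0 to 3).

Step 0: x=[5.0000 8.0000 15.0000 21.0000] v=[0.0000 0.0000 0.0000 -1.0000]
Step 1: x=[4.7500 8.5000 14.8750 20.6250] v=[-1.0000 2.0000 -0.5000 -1.5000]
Step 2: x=[4.3750 9.3281 14.6719 20.1563] v=[-1.5000 3.3125 -0.8125 -1.8750]
Step 3: x=[4.0723 10.2051 14.4864 19.6270] v=[-1.2110 3.5079 -0.7422 -2.1172]
Step 4: x=[4.0271 10.8507 14.4083 19.0801] v=[-0.1808 2.5822 -0.3126 -2.1875]
Step 5: x=[4.3315 11.0880 14.4694 18.5743] v=[1.2175 0.9492 0.2445 -2.0234]
Step 6: x=[4.9390 10.9034 14.6210 18.1803] v=[2.4300 -0.7384 0.6063 -1.5759]

Answer: 4.9390 10.9034 14.6210 18.1803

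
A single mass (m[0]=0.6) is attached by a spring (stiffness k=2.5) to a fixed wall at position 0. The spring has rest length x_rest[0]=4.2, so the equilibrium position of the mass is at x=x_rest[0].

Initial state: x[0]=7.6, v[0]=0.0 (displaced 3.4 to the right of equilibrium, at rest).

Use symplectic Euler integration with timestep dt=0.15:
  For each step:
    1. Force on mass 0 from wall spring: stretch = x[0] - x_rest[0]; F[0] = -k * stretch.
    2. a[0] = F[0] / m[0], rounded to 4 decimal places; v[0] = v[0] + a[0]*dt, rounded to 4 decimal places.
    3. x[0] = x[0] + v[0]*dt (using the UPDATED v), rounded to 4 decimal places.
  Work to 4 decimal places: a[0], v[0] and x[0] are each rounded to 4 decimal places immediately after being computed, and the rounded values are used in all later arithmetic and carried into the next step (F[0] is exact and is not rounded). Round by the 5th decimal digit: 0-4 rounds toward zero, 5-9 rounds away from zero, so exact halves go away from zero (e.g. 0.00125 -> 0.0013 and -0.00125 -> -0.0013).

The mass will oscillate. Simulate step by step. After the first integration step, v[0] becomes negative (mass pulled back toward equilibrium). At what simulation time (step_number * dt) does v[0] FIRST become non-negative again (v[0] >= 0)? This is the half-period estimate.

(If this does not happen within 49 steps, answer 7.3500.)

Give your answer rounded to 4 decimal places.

Answer: 1.6500

Derivation:
Step 0: x=[7.6000] v=[0.0000]
Step 1: x=[7.2813] v=[-2.1250]
Step 2: x=[6.6737] v=[-4.0508]
Step 3: x=[5.8342] v=[-5.5969]
Step 4: x=[4.8415] v=[-6.6183]
Step 5: x=[3.7886] v=[-7.0192]
Step 6: x=[2.7743] v=[-6.7621]
Step 7: x=[1.8937] v=[-5.8710]
Step 8: x=[1.2293] v=[-4.4296]
Step 9: x=[0.8434] v=[-2.5729]
Step 10: x=[0.7722] v=[-0.4750]
Step 11: x=[1.0223] v=[1.6674]
First v>=0 after going negative at step 11, time=1.6500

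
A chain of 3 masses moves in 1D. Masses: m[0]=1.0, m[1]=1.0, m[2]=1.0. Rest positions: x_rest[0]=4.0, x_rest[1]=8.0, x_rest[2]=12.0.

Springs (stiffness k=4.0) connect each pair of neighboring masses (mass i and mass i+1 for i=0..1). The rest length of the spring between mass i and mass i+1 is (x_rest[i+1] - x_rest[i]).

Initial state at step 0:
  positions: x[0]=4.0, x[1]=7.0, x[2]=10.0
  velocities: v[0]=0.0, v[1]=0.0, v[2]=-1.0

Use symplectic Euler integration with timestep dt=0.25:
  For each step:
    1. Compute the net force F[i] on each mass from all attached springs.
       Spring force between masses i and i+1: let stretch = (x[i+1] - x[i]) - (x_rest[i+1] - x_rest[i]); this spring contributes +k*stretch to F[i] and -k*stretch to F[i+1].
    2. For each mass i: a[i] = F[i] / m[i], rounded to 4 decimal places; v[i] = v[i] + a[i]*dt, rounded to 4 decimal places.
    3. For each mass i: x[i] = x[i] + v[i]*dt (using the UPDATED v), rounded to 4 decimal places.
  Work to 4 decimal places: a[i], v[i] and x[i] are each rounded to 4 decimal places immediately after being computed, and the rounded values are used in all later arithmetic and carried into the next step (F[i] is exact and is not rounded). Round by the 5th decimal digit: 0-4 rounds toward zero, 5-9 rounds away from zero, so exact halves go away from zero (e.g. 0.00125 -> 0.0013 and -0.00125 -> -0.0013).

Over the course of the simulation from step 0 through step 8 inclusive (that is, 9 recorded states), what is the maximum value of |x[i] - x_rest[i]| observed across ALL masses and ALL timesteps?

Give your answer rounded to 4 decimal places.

Step 0: x=[4.0000 7.0000 10.0000] v=[0.0000 0.0000 -1.0000]
Step 1: x=[3.7500 7.0000 10.0000] v=[-1.0000 0.0000 0.0000]
Step 2: x=[3.3125 6.9375 10.2500] v=[-1.7500 -0.2500 1.0000]
Step 3: x=[2.7813 6.7969 10.6719] v=[-2.1250 -0.5625 1.6875]
Step 4: x=[2.2540 6.6211 11.1250] v=[-2.1094 -0.7031 1.8125]
Step 5: x=[1.8184 6.4795 11.4522] v=[-1.7423 -0.5663 1.3086]
Step 6: x=[1.5481 6.4158 11.5362] v=[-1.0812 -0.2547 0.3359]
Step 7: x=[1.4947 6.4153 11.3401] v=[-0.2135 -0.0020 -0.7845]
Step 8: x=[1.6715 6.4159 10.9128] v=[0.7071 0.0022 -1.7093]
Max displacement = 2.5053

Answer: 2.5053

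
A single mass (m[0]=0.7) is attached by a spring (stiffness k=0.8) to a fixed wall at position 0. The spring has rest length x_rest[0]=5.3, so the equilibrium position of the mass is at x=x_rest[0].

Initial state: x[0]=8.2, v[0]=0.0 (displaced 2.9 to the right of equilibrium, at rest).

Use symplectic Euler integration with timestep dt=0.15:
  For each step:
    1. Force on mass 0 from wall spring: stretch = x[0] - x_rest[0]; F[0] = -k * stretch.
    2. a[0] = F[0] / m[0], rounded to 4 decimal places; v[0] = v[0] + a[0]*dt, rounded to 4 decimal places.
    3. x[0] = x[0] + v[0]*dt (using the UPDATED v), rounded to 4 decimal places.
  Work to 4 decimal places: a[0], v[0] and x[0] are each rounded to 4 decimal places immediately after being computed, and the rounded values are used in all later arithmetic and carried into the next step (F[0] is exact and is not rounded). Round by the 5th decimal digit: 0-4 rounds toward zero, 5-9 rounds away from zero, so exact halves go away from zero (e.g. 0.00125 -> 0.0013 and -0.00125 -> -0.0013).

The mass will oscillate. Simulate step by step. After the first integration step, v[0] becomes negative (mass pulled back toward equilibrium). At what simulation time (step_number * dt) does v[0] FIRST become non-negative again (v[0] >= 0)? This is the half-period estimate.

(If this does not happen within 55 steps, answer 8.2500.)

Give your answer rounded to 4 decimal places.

Step 0: x=[8.2000] v=[0.0000]
Step 1: x=[8.1254] v=[-0.4971]
Step 2: x=[7.9782] v=[-0.9815]
Step 3: x=[7.7621] v=[-1.4406]
Step 4: x=[7.4827] v=[-1.8627]
Step 5: x=[7.1472] v=[-2.2369]
Step 6: x=[6.7642] v=[-2.5536]
Step 7: x=[6.3435] v=[-2.8046]
Step 8: x=[5.8960] v=[-2.9835]
Step 9: x=[5.4331] v=[-3.0857]
Step 10: x=[4.9668] v=[-3.1085]
Step 11: x=[4.5091] v=[-3.0514]
Step 12: x=[4.0717] v=[-2.9158]
Step 13: x=[3.6659] v=[-2.7052]
Step 14: x=[3.3021] v=[-2.4251]
Step 15: x=[2.9897] v=[-2.0826]
Step 16: x=[2.7367] v=[-1.6866]
Step 17: x=[2.5496] v=[-1.2472]
Step 18: x=[2.4332] v=[-0.7757]
Step 19: x=[2.3906] v=[-0.2843]
Step 20: x=[2.4228] v=[0.2145]
First v>=0 after going negative at step 20, time=3.0000

Answer: 3.0000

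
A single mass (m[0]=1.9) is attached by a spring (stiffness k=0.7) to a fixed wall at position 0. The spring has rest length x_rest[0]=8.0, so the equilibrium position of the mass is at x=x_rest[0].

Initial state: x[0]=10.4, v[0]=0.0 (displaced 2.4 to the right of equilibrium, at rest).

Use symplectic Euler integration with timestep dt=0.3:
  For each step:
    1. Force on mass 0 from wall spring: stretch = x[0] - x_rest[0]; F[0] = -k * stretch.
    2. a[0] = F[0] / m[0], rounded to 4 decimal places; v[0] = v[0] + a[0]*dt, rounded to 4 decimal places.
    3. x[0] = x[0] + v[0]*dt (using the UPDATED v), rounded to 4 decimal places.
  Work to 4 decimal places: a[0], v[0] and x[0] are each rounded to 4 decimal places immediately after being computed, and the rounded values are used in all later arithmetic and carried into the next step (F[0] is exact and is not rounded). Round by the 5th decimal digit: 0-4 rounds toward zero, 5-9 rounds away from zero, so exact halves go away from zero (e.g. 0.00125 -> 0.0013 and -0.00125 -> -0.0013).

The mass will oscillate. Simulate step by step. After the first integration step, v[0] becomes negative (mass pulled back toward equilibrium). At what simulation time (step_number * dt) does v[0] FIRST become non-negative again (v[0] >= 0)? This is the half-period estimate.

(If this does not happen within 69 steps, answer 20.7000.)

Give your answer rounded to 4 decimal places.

Step 0: x=[10.4000] v=[0.0000]
Step 1: x=[10.3204] v=[-0.2653]
Step 2: x=[10.1639] v=[-0.5218]
Step 3: x=[9.9356] v=[-0.7610]
Step 4: x=[9.6431] v=[-0.9749]
Step 5: x=[9.2962] v=[-1.1565]
Step 6: x=[8.9063] v=[-1.2998]
Step 7: x=[8.4863] v=[-1.4000]
Step 8: x=[8.0502] v=[-1.4538]
Step 9: x=[7.6124] v=[-1.4594]
Step 10: x=[7.1874] v=[-1.4166]
Step 11: x=[6.7894] v=[-1.3268]
Step 12: x=[6.4315] v=[-1.1930]
Step 13: x=[6.1256] v=[-1.0196]
Step 14: x=[5.8819] v=[-0.8124]
Step 15: x=[5.7084] v=[-0.5783]
Step 16: x=[5.6109] v=[-0.3250]
Step 17: x=[5.5926] v=[-0.0609]
Step 18: x=[5.6542] v=[0.2052]
First v>=0 after going negative at step 18, time=5.4000

Answer: 5.4000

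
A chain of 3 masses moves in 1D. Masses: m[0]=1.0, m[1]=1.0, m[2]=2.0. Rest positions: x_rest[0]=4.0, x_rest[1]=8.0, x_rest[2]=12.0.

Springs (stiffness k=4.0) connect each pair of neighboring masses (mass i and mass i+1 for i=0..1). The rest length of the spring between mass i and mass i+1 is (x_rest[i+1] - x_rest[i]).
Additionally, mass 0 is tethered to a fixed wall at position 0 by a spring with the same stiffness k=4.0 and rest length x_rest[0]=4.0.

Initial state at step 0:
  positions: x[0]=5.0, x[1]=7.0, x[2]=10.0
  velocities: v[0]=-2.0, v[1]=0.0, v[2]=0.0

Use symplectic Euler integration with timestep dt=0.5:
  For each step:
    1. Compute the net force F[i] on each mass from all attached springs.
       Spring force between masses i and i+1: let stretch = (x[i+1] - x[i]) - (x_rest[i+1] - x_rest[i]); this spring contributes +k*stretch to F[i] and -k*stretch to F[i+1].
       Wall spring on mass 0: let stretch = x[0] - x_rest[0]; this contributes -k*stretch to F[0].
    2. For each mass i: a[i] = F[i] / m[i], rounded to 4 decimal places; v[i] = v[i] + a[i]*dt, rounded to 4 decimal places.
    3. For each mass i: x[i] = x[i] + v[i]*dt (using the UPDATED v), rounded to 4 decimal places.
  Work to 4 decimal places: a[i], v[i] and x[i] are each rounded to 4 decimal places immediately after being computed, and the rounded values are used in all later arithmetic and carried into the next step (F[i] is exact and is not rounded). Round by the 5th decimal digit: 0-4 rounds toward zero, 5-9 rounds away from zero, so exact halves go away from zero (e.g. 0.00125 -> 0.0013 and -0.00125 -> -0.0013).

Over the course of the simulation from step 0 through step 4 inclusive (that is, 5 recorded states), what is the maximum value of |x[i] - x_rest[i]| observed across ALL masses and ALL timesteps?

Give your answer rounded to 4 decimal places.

Step 0: x=[5.0000 7.0000 10.0000] v=[-2.0000 0.0000 0.0000]
Step 1: x=[1.0000 8.0000 10.5000] v=[-8.0000 2.0000 1.0000]
Step 2: x=[3.0000 4.5000 11.7500] v=[4.0000 -7.0000 2.5000]
Step 3: x=[3.5000 6.7500 11.3750] v=[1.0000 4.5000 -0.7500]
Step 4: x=[3.7500 10.3750 10.6875] v=[0.5000 7.2500 -1.3750]
Max displacement = 3.5000

Answer: 3.5000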